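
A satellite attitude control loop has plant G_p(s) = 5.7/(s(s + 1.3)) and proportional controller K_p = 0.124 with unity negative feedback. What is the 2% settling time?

T_s ≈ 6.15 s

Closed-loop characteristic equation: s² + 1.3s + 0.7068 = 0, so ω_n = 0.8407 rad/s and ζ = 1.3/(2·0.8407) = 0.7732.
2% settling time T_s ≈ 4/(ζω_n) = 4/0.65 = 6.15 s.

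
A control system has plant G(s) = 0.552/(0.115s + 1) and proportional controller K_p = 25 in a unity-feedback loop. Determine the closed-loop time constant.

Closed loop: T(s) = K_p·G/(1+K_p·G) = 13.8/(0.115s + 1 + 13.8), with pole at s = −(1 + 13.8)/0.115 = −128.7.
Closed-loop time constant τ = 1/128.7 = 0.00777 s.

τ = 0.00777 s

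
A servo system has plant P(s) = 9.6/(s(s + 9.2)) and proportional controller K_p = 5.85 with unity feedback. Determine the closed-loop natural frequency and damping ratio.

With unity feedback the closed-loop characteristic equation is s² + 9.2s + 5.85·9.6 = s² + 9.2s + 56.16 = 0.
Matching s² + 2ζω_n s + ω_n²: ω_n = √56.16 = 7.494 rad/s and 2ζω_n = 9.2, so ζ = 9.2/(2·7.494) = 0.614.

ω_n = 7.49 rad/s, ζ = 0.614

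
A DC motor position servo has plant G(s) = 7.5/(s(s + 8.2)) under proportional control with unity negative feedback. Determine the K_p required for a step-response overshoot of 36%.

From %OS = 100·exp(−πζ/√(1−ζ²)) = 36%, ζ = −ln(0.36)/√(π²+ln²(0.36)) = 0.3093.
Characteristic equation s² + 8.2s + 7.5K_p = 0 gives ζ = 8.2/(2√(7.5K_p)).
Setting ζ = 0.3093: √(7.5K_p) = 8.2/(2·0.3093) = 13.26, so K_p = 175.8/7.5 = 23.4.

K_p = 23.4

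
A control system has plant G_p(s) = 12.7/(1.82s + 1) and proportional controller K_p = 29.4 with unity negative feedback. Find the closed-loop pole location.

Closed loop: T(s) = K_p·G_p/(1+K_p·G_p) = 373.4/(1.82s + 1 + 373.4), with pole at s = −(1 + 373.4)/1.82 = −205.7.

s = -205.7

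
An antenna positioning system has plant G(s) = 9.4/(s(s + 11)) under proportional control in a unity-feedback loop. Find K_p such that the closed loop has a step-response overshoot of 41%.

K_p = 43.2

From %OS = 100·exp(−πζ/√(1−ζ²)) = 41%, ζ = −ln(0.41)/√(π²+ln²(0.41)) = 0.273.
Characteristic equation s² + 11s + 9.4K_p = 0 gives ζ = 11/(2√(9.4K_p)).
Setting ζ = 0.273: √(9.4K_p) = 11/(2·0.273) = 20.14, so K_p = 405.8/9.4 = 43.2.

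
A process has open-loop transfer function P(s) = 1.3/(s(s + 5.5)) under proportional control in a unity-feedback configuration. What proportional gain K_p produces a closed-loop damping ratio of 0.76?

K_p = 10.1

Closed-loop characteristic equation: s² + 5.5s + K_p·1.3 = 0.
So ω_n = √(1.3K_p) and 2ζω_n = 5.5, giving ζ = 5.5/(2√(1.3K_p)).
Setting ζ = 0.76: √(1.3K_p) = 5.5/(2·0.76) = 3.618, so K_p = 13.09/1.3 = 10.1.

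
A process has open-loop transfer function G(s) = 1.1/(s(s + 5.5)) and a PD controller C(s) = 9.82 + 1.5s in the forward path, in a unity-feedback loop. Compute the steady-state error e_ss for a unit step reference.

0

The open loop C(s)G(s) has a pole at the origin (type 1), so the static position error constant is infinite and e_ss = 1/(1+∞) = 0.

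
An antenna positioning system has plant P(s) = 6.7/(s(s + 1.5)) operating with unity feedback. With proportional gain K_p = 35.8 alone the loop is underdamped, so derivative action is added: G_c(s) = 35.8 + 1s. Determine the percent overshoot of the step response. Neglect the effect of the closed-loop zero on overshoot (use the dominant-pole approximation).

42.2%

Forward path: (35.8 + 1s)·6.7/(s(s+1.5)). The closed-loop characteristic equation is s² + (1.5 + 6.7·1)s + 6.7·35.8 = 0.
That is s² + 8.2s + 239.9 = 0, so ω_n = 15.49 rad/s and ζ = 8.2/(2·15.49) = 0.2647.
%OS = 100·exp(−πζ/√(1−ζ²)) = 42.2%.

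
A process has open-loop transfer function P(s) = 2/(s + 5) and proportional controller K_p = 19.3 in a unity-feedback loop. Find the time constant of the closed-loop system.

Closed-loop transfer function: T(s) = K_p·P(s)/(1 + K_p·P(s)) = 38.6/(s + 5 + 38.6) = 38.6/(s + 43.6).
Time constant τ = 1/43.6 = 0.0229 s.

τ = 0.0229 s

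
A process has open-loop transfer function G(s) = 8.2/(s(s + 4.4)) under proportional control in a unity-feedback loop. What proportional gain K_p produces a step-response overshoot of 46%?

From %OS = 100·exp(−πζ/√(1−ζ²)) = 46%, ζ = −ln(0.46)/√(π²+ln²(0.46)) = 0.24.
Characteristic equation s² + 4.4s + 8.2K_p = 0 gives ζ = 4.4/(2√(8.2K_p)).
Setting ζ = 0.24: √(8.2K_p) = 4.4/(2·0.24) = 9.168, so K_p = 84.06/8.2 = 10.3.

K_p = 10.3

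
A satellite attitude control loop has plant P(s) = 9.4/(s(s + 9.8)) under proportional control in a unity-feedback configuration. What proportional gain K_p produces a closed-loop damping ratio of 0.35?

Closed-loop characteristic equation: s² + 9.8s + K_p·9.4 = 0.
So ω_n = √(9.4K_p) and 2ζω_n = 9.8, giving ζ = 9.8/(2√(9.4K_p)).
Setting ζ = 0.35: √(9.4K_p) = 9.8/(2·0.35) = 14, so K_p = 196/9.4 = 20.9.

K_p = 20.9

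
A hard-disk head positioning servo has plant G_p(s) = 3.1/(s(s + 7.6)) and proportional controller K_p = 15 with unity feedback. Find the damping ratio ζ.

ζ = 0.557

With unity feedback the closed-loop characteristic equation is s² + 7.6s + 15·3.1 = s² + 7.6s + 46.5 = 0.
Matching s² + 2ζω_n s + ω_n²: ω_n = √46.5 = 6.819 rad/s and 2ζω_n = 7.6, so ζ = 7.6/(2·6.819) = 0.557.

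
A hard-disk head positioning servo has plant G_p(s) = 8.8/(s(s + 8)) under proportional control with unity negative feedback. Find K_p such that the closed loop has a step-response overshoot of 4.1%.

K_p = 3.58

From %OS = 100·exp(−πζ/√(1−ζ²)) = 4.1%, ζ = −ln(0.041)/√(π²+ln²(0.041)) = 0.713.
Characteristic equation s² + 8s + 8.8K_p = 0 gives ζ = 8/(2√(8.8K_p)).
Setting ζ = 0.713: √(8.8K_p) = 8/(2·0.713) = 5.61, so K_p = 31.48/8.8 = 3.58.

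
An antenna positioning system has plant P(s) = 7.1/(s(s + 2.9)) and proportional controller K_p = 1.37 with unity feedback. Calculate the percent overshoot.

From 1 + K_pP(s) = 0: s² + 2.9s + 9.727 = 0 ⇒ ω_n = 3.119, ζ = 0.4649.
%OS = 100·exp(−πζ/√(1−ζ²)) = 100·exp(−π·0.4649/√0.7838) = 19.2%.

19.2%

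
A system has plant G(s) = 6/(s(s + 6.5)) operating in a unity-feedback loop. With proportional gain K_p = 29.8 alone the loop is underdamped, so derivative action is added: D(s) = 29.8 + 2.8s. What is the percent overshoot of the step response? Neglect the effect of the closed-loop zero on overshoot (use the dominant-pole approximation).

Forward path: (29.8 + 2.8s)·6/(s(s+6.5)). The closed-loop characteristic equation is s² + (6.5 + 6·2.8)s + 6·29.8 = 0.
That is s² + 23.3s + 178.8 = 0, so ω_n = 13.37 rad/s and ζ = 23.3/(2·13.37) = 0.8712.
%OS = 100·exp(−πζ/√(1−ζ²)) = 0.379%.

0.379%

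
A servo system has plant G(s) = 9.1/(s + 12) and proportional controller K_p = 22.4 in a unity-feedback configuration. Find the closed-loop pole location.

Closed-loop transfer function: T(s) = K_p·G(s)/(1 + K_p·G(s)) = 203.8/(s + 12 + 203.8) = 203.8/(s + 215.8).
The closed-loop pole is at s = −215.8.

s = -215.8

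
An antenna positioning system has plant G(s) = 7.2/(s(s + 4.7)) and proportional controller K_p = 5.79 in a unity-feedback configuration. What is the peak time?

From 1 + K_pG(s) = 0: s² + 4.7s + 41.69 = 0 ⇒ ω_n = 6.457, ζ = 0.364.
Damped frequency ω_d = ω_n√(1−ζ²) = 6.014 rad/s, so peak time T_p = π/ω_d = 0.522 s.

T_p = 0.522 s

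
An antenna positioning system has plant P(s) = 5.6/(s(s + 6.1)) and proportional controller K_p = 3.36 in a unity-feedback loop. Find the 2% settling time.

From 1 + K_pP(s) = 0: s² + 6.1s + 18.82 = 0 ⇒ ω_n = 4.338, ζ = 0.7031.
2% settling time T_s ≈ 4/(ζω_n) = 4/3.05 = 1.31 s.

T_s ≈ 1.31 s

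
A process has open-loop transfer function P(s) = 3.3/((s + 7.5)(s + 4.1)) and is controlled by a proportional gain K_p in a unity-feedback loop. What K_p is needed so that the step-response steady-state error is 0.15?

K_p = 52.8

The loop is type 0, so e_ss(step) = 1/(1 + K_pos) with K_pos = K_p·P(0).
P(0) = 0.1073. Require 1/(1 + K_p·0.1073) = 0.15, so 1 + 0.1073·K_p = 6.667.
K_p = (6.667 − 1)/0.1073 = 52.8.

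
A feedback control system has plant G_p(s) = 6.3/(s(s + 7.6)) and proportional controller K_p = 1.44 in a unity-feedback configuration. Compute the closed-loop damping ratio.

The closed-loop denominator is s(s+7.6) + 1.44·6.3 = s² + 7.6s + 9.072.
So ω_n² = 9.072 ⇒ ω_n = 3.012 rad/s, and ζ = 7.6/(2ω_n) = 1.26.

ζ = 1.26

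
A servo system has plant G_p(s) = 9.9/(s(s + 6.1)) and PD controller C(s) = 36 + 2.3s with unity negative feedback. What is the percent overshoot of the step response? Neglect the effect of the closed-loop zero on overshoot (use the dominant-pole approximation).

Forward path: (36 + 2.3s)·9.9/(s(s+6.1)). The closed-loop characteristic equation is s² + (6.1 + 9.9·2.3)s + 9.9·36 = 0.
That is s² + 28.87s + 356.4 = 0, so ω_n = 18.88 rad/s and ζ = 28.87/(2·18.88) = 0.7646.
%OS = 100·exp(−πζ/√(1−ζ²)) = 2.41%.

2.41%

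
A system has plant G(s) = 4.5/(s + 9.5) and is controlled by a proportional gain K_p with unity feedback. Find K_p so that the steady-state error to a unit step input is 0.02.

K_p = 103

For a type-0 loop with proportional control, e_ss = 1/(1 + K_p·G(0)).
G(0) = 0.4737. Require 1/(1 + K_p·0.4737) = 0.02, so 1 + 0.4737·K_p = 50.
K_p = (50 − 1)/0.4737 = 103.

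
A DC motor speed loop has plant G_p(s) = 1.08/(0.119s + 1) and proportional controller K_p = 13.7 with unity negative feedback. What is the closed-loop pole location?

s = -132.7

Closed loop: T(s) = K_p·G_p/(1+K_p·G_p) = 14.8/(0.119s + 1 + 14.8), with pole at s = −(1 + 14.8)/0.119 = −132.7.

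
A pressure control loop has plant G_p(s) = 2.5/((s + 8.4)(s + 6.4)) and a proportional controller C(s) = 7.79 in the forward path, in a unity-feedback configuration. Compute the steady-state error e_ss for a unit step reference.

0.734

The loop is type 0. Static position error constant K_pos = C(0)·G_p(0) = 7.79·0.0465 = 0.3623.
Steady-state error to a unit step: e_ss = 1/(1+K_pos) = 1/1.362 = 0.734.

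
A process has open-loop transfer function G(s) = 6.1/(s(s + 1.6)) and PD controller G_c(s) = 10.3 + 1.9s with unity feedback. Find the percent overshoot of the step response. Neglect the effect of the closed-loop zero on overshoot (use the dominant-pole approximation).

0.899%

Forward path: (10.3 + 1.9s)·6.1/(s(s+1.6)). The closed-loop characteristic equation is s² + (1.6 + 6.1·1.9)s + 6.1·10.3 = 0.
That is s² + 13.19s + 62.83 = 0, so ω_n = 7.927 rad/s and ζ = 13.19/(2·7.927) = 0.832.
%OS = 100·exp(−πζ/√(1−ζ²)) = 0.899%.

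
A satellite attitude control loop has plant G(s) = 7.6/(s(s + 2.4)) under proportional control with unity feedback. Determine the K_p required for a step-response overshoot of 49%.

From %OS = 100·exp(−πζ/√(1−ζ²)) = 49%, ζ = −ln(0.49)/√(π²+ln²(0.49)) = 0.2214.
Characteristic equation s² + 2.4s + 7.6K_p = 0 gives ζ = 2.4/(2√(7.6K_p)).
Setting ζ = 0.2214: √(7.6K_p) = 2.4/(2·0.2214) = 5.419, so K_p = 29.37/7.6 = 3.86.

K_p = 3.86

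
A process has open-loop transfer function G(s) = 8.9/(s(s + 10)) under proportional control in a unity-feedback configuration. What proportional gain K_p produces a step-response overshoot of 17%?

From %OS = 100·exp(−πζ/√(1−ζ²)) = 17%, ζ = −ln(0.17)/√(π²+ln²(0.17)) = 0.4913.
Characteristic equation s² + 10s + 8.9K_p = 0 gives ζ = 10/(2√(8.9K_p)).
Setting ζ = 0.4913: √(8.9K_p) = 10/(2·0.4913) = 10.18, so K_p = 103.6/8.9 = 11.6.

K_p = 11.6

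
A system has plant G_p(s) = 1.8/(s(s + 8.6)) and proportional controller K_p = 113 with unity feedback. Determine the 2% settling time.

T_s ≈ 0.93 s

Closed-loop characteristic equation: s² + 8.6s + 203.4 = 0, so ω_n = 14.26 rad/s and ζ = 8.6/(2·14.26) = 0.3015.
2% settling time T_s ≈ 4/(ζω_n) = 4/4.3 = 0.93 s.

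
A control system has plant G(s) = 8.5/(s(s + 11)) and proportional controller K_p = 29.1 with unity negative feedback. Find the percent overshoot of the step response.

The closed-loop denominator s² + 11s + 247.4 gives ω_n = √247.4 = 15.73 and ζ = 11/(2ω_n) = 0.3497.
%OS = 100·exp(−πζ/√(1−ζ²)) = 100·exp(−π·0.3497/√0.8777) = 31%.

31%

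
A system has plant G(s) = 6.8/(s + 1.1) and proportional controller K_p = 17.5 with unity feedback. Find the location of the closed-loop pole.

s = -120.1

Closed-loop transfer function: T(s) = K_p·G(s)/(1 + K_p·G(s)) = 119/(s + 1.1 + 119) = 119/(s + 120.1).
The closed-loop pole is at s = −120.1.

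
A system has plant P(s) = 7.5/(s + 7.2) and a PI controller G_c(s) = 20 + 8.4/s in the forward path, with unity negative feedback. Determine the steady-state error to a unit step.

The open loop G_c(s)P(s) has a pole at the origin (type 1), so the static position error constant is infinite and e_ss = 1/(1+∞) = 0.

0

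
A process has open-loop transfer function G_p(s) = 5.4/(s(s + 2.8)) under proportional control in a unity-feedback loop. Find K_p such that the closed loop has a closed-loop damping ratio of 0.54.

K_p = 1.24

Closed-loop characteristic equation: s² + 2.8s + K_p·5.4 = 0.
So ω_n = √(5.4K_p) and 2ζω_n = 2.8, giving ζ = 2.8/(2√(5.4K_p)).
Setting ζ = 0.54: √(5.4K_p) = 2.8/(2·0.54) = 2.593, so K_p = 6.722/5.4 = 1.24.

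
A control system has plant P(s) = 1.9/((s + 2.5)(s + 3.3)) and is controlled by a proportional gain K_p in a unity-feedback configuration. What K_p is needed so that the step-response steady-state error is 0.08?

For a type-0 loop with proportional control, e_ss = 1/(1 + K_p·P(0)).
P(0) = 0.2303. Require 1/(1 + K_p·0.2303) = 0.08, so 1 + 0.2303·K_p = 12.5.
K_p = (12.5 − 1)/0.2303 = 49.9.

K_p = 49.9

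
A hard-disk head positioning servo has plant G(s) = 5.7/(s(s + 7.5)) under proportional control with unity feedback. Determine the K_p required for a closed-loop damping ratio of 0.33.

Closed-loop characteristic equation: s² + 7.5s + K_p·5.7 = 0.
So ω_n = √(5.7K_p) and 2ζω_n = 7.5, giving ζ = 7.5/(2√(5.7K_p)).
Setting ζ = 0.33: √(5.7K_p) = 7.5/(2·0.33) = 11.36, so K_p = 129.1/5.7 = 22.7.

K_p = 22.7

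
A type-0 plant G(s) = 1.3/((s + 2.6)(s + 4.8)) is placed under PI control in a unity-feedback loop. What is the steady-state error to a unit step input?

0

The PI controller's integrator makes the forward path type 1, so e_ss to a step is zero.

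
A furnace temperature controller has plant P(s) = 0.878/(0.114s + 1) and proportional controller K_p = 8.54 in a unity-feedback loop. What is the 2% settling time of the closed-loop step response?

Closed loop: T(s) = K_p·P/(1+K_p·P) = 7.498/(0.114s + 1 + 7.498), with pole at s = −(1 + 7.498)/0.114 = −74.54.
τ = 1/74.54 = 0.01341 s, so 2% settling time ≈ 4τ = 0.0537 s.

T_s ≈ 0.0537 s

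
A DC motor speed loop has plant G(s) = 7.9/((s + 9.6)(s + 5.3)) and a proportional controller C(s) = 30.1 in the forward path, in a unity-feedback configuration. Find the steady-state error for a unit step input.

The loop is type 0. Static position error constant K_pos = C(0)·G(0) = 30.1·0.1553 = 4.674.
Steady-state error to a unit step: e_ss = 1/(1+K_pos) = 1/5.674 = 0.176.

0.176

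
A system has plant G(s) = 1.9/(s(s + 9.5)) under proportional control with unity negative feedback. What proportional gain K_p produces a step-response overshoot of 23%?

K_p = 66.1

From %OS = 100·exp(−πζ/√(1−ζ²)) = 23%, ζ = −ln(0.23)/√(π²+ln²(0.23)) = 0.4237.
Characteristic equation s² + 9.5s + 1.9K_p = 0 gives ζ = 9.5/(2√(1.9K_p)).
Setting ζ = 0.4237: √(1.9K_p) = 9.5/(2·0.4237) = 11.21, so K_p = 125.7/1.9 = 66.1.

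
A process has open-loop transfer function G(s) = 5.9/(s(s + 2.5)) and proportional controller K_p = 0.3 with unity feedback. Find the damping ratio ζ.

ζ = 0.94

With unity feedback the closed-loop characteristic equation is s² + 2.5s + 0.3·5.9 = s² + 2.5s + 1.77 = 0.
So ω_n² = 1.77 ⇒ ω_n = 1.33 rad/s, and ζ = 2.5/(2ω_n) = 0.94.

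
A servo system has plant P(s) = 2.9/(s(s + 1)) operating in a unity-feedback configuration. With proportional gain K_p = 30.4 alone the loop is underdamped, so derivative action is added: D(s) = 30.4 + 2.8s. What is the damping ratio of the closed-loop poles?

ζ = 0.486

Forward path: (30.4 + 2.8s)·2.9/(s(s+1)). The closed-loop characteristic equation is s² + (1 + 2.9·2.8)s + 2.9·30.4 = 0.
That is s² + 9.12s + 88.16 = 0, so ω_n = 9.389 rad/s and ζ = 9.12/(2·9.389) = 0.4857.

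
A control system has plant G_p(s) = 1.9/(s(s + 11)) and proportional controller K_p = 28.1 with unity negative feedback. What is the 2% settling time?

Closed-loop characteristic equation: s² + 11s + 53.39 = 0, so ω_n = 7.307 rad/s and ζ = 11/(2·7.307) = 0.7527.
2% settling time T_s ≈ 4/(ζω_n) = 4/5.5 = 0.727 s.

T_s ≈ 0.727 s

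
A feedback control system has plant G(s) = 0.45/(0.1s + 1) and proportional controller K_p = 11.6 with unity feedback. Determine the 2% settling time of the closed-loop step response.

Closed loop: T(s) = K_p·G/(1+K_p·G) = 5.22/(0.1s + 1 + 5.22), with pole at s = −(1 + 5.22)/0.1 = −62.2.
τ = 1/62.2 = 0.01608 s, so 2% settling time ≈ 4τ = 0.0643 s.

T_s ≈ 0.0643 s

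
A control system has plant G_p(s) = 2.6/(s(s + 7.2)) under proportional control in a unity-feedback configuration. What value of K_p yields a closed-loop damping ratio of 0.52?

K_p = 18.4

Closed-loop characteristic equation: s² + 7.2s + K_p·2.6 = 0.
So ω_n = √(2.6K_p) and 2ζω_n = 7.2, giving ζ = 7.2/(2√(2.6K_p)).
Setting ζ = 0.52: √(2.6K_p) = 7.2/(2·0.52) = 6.923, so K_p = 47.93/2.6 = 18.4.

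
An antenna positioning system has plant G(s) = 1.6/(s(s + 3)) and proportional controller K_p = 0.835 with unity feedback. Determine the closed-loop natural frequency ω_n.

ω_n = 1.16 rad/s

1 + K_p·G(s) = 0 gives s² + 3s + 1.336 = 0.
So ω_n² = 1.336 ⇒ ω_n = 1.156 rad/s, and ζ = 3/(2ω_n) = 1.3.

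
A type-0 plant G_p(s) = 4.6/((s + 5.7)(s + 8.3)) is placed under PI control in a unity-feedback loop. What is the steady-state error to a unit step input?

0

The PI controller's integrator makes the forward path type 1, so e_ss to a step is zero.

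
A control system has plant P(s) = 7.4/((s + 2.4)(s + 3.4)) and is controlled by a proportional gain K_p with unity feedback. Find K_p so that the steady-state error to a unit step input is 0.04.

K_p = 26.5

Steady-state error for a unit step on this type-0 loop is 1/(1 + K_p·P(0)).
P(0) = 0.9069. Require 1/(1 + K_p·0.9069) = 0.04, so 1 + 0.9069·K_p = 25.
K_p = (25 − 1)/0.9069 = 26.5.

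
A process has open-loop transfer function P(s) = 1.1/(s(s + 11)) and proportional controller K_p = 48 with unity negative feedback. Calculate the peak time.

T_p = 0.662 s

The closed-loop denominator s² + 11s + 52.8 gives ω_n = √52.8 = 7.266 and ζ = 11/(2ω_n) = 0.7569.
Damped frequency ω_d = ω_n√(1−ζ²) = 4.749 rad/s, so peak time T_p = π/ω_d = 0.662 s.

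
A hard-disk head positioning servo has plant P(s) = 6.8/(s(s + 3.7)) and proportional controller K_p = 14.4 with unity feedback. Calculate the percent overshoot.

55%

Closed-loop characteristic equation: s² + 3.7s + 97.92 = 0, so ω_n = 9.895 rad/s and ζ = 3.7/(2·9.895) = 0.187.
%OS = 100·exp(−πζ/√(1−ζ²)) = 100·exp(−π·0.187/√0.965) = 55%.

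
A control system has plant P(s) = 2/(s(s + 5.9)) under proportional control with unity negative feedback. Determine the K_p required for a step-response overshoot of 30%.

K_p = 34

From %OS = 100·exp(−πζ/√(1−ζ²)) = 30%, ζ = −ln(0.3)/√(π²+ln²(0.3)) = 0.3579.
Characteristic equation s² + 5.9s + 2K_p = 0 gives ζ = 5.9/(2√(2K_p)).
Setting ζ = 0.3579: √(2K_p) = 5.9/(2·0.3579) = 8.244, so K_p = 67.96/2 = 34.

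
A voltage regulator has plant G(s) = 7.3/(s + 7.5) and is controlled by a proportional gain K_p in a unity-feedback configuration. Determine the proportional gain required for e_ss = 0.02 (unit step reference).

For a type-0 loop with proportional control, e_ss = 1/(1 + K_p·G(0)).
G(0) = 0.9733. Require 1/(1 + K_p·0.9733) = 0.02, so 1 + 0.9733·K_p = 50.
K_p = (50 − 1)/0.9733 = 50.3.

K_p = 50.3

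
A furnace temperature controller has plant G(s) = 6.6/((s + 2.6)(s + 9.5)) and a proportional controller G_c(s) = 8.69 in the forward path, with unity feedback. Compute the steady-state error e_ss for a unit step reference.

0.301

The loop is type 0. Static position error constant K_pos = G_c(0)·G(0) = 8.69·0.2672 = 2.322.
Steady-state error to a unit step: e_ss = 1/(1+K_pos) = 1/3.322 = 0.301.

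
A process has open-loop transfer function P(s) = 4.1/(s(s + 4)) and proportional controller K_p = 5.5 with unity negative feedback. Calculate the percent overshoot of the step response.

23.3%

The closed-loop denominator s² + 4s + 22.55 gives ω_n = √22.55 = 4.749 and ζ = 4/(2ω_n) = 0.4212.
%OS = 100·exp(−πζ/√(1−ζ²)) = 100·exp(−π·0.4212/√0.8226) = 23.3%.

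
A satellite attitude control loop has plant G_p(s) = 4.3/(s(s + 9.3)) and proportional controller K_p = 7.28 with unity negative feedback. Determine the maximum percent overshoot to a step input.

0.914%

The closed-loop denominator s² + 9.3s + 31.3 gives ω_n = √31.3 = 5.595 and ζ = 9.3/(2ω_n) = 0.8311.
%OS = 100·exp(−πζ/√(1−ζ²)) = 100·exp(−π·0.8311/√0.3093) = 0.914%.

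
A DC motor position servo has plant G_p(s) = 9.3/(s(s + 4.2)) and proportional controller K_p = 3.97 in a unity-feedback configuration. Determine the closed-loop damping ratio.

ζ = 0.346

1 + K_p·G_p(s) = 0 gives s² + 4.2s + 36.92 = 0.
Matching s² + 2ζω_n s + ω_n²: ω_n = √36.92 = 6.076 rad/s and 2ζω_n = 4.2, so ζ = 4.2/(2·6.076) = 0.346.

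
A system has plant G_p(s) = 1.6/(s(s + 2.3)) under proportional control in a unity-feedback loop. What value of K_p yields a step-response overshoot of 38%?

From %OS = 100·exp(−πζ/√(1−ζ²)) = 38%, ζ = −ln(0.38)/√(π²+ln²(0.38)) = 0.2943.
Characteristic equation s² + 2.3s + 1.6K_p = 0 gives ζ = 2.3/(2√(1.6K_p)).
Setting ζ = 0.2943: √(1.6K_p) = 2.3/(2·0.2943) = 3.907, so K_p = 15.26/1.6 = 9.54.

K_p = 9.54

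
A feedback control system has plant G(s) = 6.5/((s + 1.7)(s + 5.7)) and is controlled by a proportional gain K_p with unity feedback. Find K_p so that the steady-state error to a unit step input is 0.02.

K_p = 73

The loop is type 0, so e_ss(step) = 1/(1 + K_pos) with K_pos = K_p·G(0).
G(0) = 0.6708. Require 1/(1 + K_p·0.6708) = 0.02, so 1 + 0.6708·K_p = 50.
K_p = (50 − 1)/0.6708 = 73.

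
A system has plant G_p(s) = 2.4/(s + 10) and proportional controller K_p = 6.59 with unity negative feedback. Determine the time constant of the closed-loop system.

τ = 0.0387 s

Closed-loop transfer function: T(s) = K_p·G_p(s)/(1 + K_p·G_p(s)) = 15.82/(s + 10 + 15.82) = 15.82/(s + 25.82).
Time constant τ = 1/25.82 = 0.0387 s.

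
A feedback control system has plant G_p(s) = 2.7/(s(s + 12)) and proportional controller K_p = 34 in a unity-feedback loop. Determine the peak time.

T_p = 0.421 s

The closed-loop denominator s² + 12s + 91.8 gives ω_n = √91.8 = 9.581 and ζ = 12/(2ω_n) = 0.6262.
Damped frequency ω_d = ω_n√(1−ζ²) = 7.47 rad/s, so peak time T_p = π/ω_d = 0.421 s.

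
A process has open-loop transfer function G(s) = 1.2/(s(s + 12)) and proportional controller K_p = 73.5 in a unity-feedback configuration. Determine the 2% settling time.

T_s ≈ 0.667 s

From 1 + K_pG(s) = 0: s² + 12s + 88.2 = 0 ⇒ ω_n = 9.391, ζ = 0.6389.
2% settling time T_s ≈ 4/(ζω_n) = 4/6 = 0.667 s.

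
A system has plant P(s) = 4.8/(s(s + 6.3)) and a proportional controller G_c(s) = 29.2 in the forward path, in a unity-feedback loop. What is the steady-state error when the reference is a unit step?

0

The open loop G_c(s)P(s) has a pole at the origin (type 1), so the static position error constant is infinite and e_ss = 1/(1+∞) = 0.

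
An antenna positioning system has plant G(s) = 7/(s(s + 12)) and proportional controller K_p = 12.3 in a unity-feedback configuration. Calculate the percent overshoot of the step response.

6.97%

From 1 + K_pG(s) = 0: s² + 12s + 86.1 = 0 ⇒ ω_n = 9.279, ζ = 0.6466.
%OS = 100·exp(−πζ/√(1−ζ²)) = 100·exp(−π·0.6466/√0.5819) = 6.97%.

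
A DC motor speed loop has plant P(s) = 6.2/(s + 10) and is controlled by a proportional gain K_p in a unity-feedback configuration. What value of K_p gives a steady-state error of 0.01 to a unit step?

Steady-state error for a unit step on this type-0 loop is 1/(1 + K_p·P(0)).
P(0) = 0.62. Require 1/(1 + K_p·0.62) = 0.01, so 1 + 0.62·K_p = 100.
K_p = (100 − 1)/0.62 = 160.

K_p = 160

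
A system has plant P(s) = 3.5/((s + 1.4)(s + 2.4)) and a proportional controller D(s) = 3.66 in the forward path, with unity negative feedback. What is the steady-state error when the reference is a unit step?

The loop is type 0. Static position error constant K_pos = D(0)·P(0) = 3.66·1.042 = 3.813.
Steady-state error to a unit step: e_ss = 1/(1+K_pos) = 1/4.812 = 0.208.

0.208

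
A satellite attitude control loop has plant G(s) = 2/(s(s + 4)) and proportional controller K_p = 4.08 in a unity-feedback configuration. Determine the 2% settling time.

From 1 + K_pG(s) = 0: s² + 4s + 8.16 = 0 ⇒ ω_n = 2.857, ζ = 0.7001.
2% settling time T_s ≈ 4/(ζω_n) = 4/2 = 2 s.

T_s ≈ 2 s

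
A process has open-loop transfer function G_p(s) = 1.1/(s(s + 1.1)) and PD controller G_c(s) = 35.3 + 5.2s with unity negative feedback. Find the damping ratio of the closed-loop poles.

ζ = 0.547

Forward path: (35.3 + 5.2s)·1.1/(s(s+1.1)). The closed-loop characteristic equation is s² + (1.1 + 1.1·5.2)s + 1.1·35.3 = 0.
That is s² + 6.82s + 38.83 = 0, so ω_n = 6.231 rad/s and ζ = 6.82/(2·6.231) = 0.5472.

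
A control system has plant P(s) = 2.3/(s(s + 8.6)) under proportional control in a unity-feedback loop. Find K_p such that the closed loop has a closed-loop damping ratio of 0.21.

K_p = 182

Closed-loop characteristic equation: s² + 8.6s + K_p·2.3 = 0.
So ω_n = √(2.3K_p) and 2ζω_n = 8.6, giving ζ = 8.6/(2√(2.3K_p)).
Setting ζ = 0.21: √(2.3K_p) = 8.6/(2·0.21) = 20.48, so K_p = 419.3/2.3 = 182.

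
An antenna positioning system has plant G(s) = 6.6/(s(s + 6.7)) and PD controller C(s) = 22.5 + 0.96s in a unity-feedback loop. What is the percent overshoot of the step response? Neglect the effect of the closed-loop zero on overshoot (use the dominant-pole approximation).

13.7%

Forward path: (22.5 + 0.96s)·6.6/(s(s+6.7)). The closed-loop characteristic equation is s² + (6.7 + 6.6·0.96)s + 6.6·22.5 = 0.
That is s² + 13.04s + 148.5 = 0, so ω_n = 12.19 rad/s and ζ = 13.04/(2·12.19) = 0.5349.
%OS = 100·exp(−πζ/√(1−ζ²)) = 13.7%.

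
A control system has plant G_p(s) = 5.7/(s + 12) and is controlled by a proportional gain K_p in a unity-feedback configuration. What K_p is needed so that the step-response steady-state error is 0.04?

K_p = 50.5

The loop is type 0, so e_ss(step) = 1/(1 + K_pos) with K_pos = K_p·G_p(0).
G_p(0) = 0.475. Require 1/(1 + K_p·0.475) = 0.04, so 1 + 0.475·K_p = 25.
K_p = (25 − 1)/0.475 = 50.5.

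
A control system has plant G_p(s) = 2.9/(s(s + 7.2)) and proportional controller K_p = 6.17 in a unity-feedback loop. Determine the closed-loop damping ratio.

ζ = 0.851

The closed-loop denominator is s(s+7.2) + 6.17·2.9 = s² + 7.2s + 17.89.
Matching s² + 2ζω_n s + ω_n²: ω_n = √17.89 = 4.23 rad/s and 2ζω_n = 7.2, so ζ = 7.2/(2·4.23) = 0.851.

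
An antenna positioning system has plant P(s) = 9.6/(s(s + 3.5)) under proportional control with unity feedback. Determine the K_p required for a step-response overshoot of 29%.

K_p = 2.37

From %OS = 100·exp(−πζ/√(1−ζ²)) = 29%, ζ = −ln(0.29)/√(π²+ln²(0.29)) = 0.3666.
Characteristic equation s² + 3.5s + 9.6K_p = 0 gives ζ = 3.5/(2√(9.6K_p)).
Setting ζ = 0.3666: √(9.6K_p) = 3.5/(2·0.3666) = 4.774, so K_p = 22.79/9.6 = 2.37.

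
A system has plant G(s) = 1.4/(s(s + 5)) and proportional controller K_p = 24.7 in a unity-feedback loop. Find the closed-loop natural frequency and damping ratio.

ω_n = 5.88 rad/s, ζ = 0.425

The closed-loop denominator is s(s+5) + 24.7·1.4 = s² + 5s + 34.58.
So ω_n² = 34.58 ⇒ ω_n = 5.88 rad/s, and ζ = 5/(2ω_n) = 0.425.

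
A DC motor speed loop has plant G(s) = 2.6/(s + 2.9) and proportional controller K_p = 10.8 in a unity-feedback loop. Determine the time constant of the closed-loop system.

Closed-loop transfer function: T(s) = K_p·G(s)/(1 + K_p·G(s)) = 28.08/(s + 2.9 + 28.08) = 28.08/(s + 30.98).
Time constant τ = 1/30.98 = 0.0323 s.

τ = 0.0323 s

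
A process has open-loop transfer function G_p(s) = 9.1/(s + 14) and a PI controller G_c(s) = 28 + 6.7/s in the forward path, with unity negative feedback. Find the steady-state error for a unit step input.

0

The open loop G_c(s)G_p(s) has a pole at the origin (type 1), so the static position error constant is infinite and e_ss = 1/(1+∞) = 0.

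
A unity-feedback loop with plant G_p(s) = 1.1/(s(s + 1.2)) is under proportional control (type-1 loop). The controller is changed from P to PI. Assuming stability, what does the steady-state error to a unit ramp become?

0

The integrator raises the loop to type 2, so K_v → ∞ and e_ss to a ramp is zero.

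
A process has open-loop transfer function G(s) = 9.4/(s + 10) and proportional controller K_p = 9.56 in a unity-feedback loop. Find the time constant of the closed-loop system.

τ = 0.01 s

Closed-loop transfer function: T(s) = K_p·G(s)/(1 + K_p·G(s)) = 89.86/(s + 10 + 89.86) = 89.86/(s + 99.86).
Time constant τ = 1/99.86 = 0.01 s.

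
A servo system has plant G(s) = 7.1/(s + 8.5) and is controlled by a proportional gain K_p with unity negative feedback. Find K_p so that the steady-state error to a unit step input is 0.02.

K_p = 58.7

For a type-0 loop with proportional control, e_ss = 1/(1 + K_p·G(0)).
G(0) = 0.8353. Require 1/(1 + K_p·0.8353) = 0.02, so 1 + 0.8353·K_p = 50.
K_p = (50 − 1)/0.8353 = 58.7.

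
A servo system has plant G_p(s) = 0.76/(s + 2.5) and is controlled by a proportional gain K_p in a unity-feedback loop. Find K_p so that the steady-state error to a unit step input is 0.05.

K_p = 62.5

The loop is type 0, so e_ss(step) = 1/(1 + K_pos) with K_pos = K_p·G_p(0).
G_p(0) = 0.304. Require 1/(1 + K_p·0.304) = 0.05, so 1 + 0.304·K_p = 20.
K_p = (20 − 1)/0.304 = 62.5.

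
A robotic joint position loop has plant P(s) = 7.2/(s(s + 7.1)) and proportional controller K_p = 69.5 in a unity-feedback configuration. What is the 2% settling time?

Closed-loop characteristic equation: s² + 7.1s + 500.4 = 0, so ω_n = 22.37 rad/s and ζ = 7.1/(2·22.37) = 0.1587.
2% settling time T_s ≈ 4/(ζω_n) = 4/3.55 = 1.13 s.

T_s ≈ 1.13 s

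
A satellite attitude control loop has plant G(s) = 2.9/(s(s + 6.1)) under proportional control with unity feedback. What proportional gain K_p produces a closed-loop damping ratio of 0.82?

Closed-loop characteristic equation: s² + 6.1s + K_p·2.9 = 0.
So ω_n = √(2.9K_p) and 2ζω_n = 6.1, giving ζ = 6.1/(2√(2.9K_p)).
Setting ζ = 0.82: √(2.9K_p) = 6.1/(2·0.82) = 3.72, so K_p = 13.83/2.9 = 4.77.

K_p = 4.77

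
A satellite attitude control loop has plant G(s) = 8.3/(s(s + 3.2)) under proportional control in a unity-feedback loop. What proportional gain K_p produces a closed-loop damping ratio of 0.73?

Closed-loop characteristic equation: s² + 3.2s + K_p·8.3 = 0.
So ω_n = √(8.3K_p) and 2ζω_n = 3.2, giving ζ = 3.2/(2√(8.3K_p)).
Setting ζ = 0.73: √(8.3K_p) = 3.2/(2·0.73) = 2.192, so K_p = 4.804/8.3 = 0.579.

K_p = 0.579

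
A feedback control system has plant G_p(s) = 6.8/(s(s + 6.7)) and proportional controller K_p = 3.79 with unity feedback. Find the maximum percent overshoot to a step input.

The closed-loop denominator s² + 6.7s + 25.77 gives ω_n = √25.77 = 5.077 and ζ = 6.7/(2ω_n) = 0.6599.
%OS = 100·exp(−πζ/√(1−ζ²)) = 100·exp(−π·0.6599/√0.5645) = 6.33%.

6.33%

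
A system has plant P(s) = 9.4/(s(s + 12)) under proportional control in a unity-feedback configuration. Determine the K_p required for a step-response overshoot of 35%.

From %OS = 100·exp(−πζ/√(1−ζ²)) = 35%, ζ = −ln(0.35)/√(π²+ln²(0.35)) = 0.3169.
Characteristic equation s² + 12s + 9.4K_p = 0 gives ζ = 12/(2√(9.4K_p)).
Setting ζ = 0.3169: √(9.4K_p) = 12/(2·0.3169) = 18.93, so K_p = 358.4/9.4 = 38.1.

K_p = 38.1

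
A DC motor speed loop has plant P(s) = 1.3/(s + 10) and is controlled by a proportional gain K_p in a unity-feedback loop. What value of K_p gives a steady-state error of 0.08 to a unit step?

Steady-state error for a unit step on this type-0 loop is 1/(1 + K_p·P(0)).
P(0) = 0.13. Require 1/(1 + K_p·0.13) = 0.08, so 1 + 0.13·K_p = 12.5.
K_p = (12.5 − 1)/0.13 = 88.5.

K_p = 88.5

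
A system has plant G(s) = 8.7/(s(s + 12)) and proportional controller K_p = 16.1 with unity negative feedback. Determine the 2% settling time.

T_s ≈ 0.667 s

From 1 + K_pG(s) = 0: s² + 12s + 140.1 = 0 ⇒ ω_n = 11.84, ζ = 0.507.
2% settling time T_s ≈ 4/(ζω_n) = 4/6 = 0.667 s.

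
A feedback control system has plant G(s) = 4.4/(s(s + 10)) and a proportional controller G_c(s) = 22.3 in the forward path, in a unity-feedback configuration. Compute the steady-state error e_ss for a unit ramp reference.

0.102

The loop has one pole at the origin (type 1). Velocity error constant K_v = lim_{s→0} s·G_c(s)G(s) = 22.3·4.4/10 = 9.812.
Steady-state error to a unit ramp: e_ss = 1/K_v = 0.102.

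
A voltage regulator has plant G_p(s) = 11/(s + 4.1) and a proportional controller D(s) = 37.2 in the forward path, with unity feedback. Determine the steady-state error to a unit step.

The loop is type 0. Static position error constant K_pos = D(0)·G_p(0) = 37.2·2.683 = 99.8.
Steady-state error to a unit step: e_ss = 1/(1+K_pos) = 1/100.8 = 0.00992.

0.00992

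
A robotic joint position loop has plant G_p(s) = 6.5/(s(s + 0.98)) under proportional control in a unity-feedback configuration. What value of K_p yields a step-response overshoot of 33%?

K_p = 0.334

From %OS = 100·exp(−πζ/√(1−ζ²)) = 33%, ζ = −ln(0.33)/√(π²+ln²(0.33)) = 0.3328.
Characteristic equation s² + 0.98s + 6.5K_p = 0 gives ζ = 0.98/(2√(6.5K_p)).
Setting ζ = 0.3328: √(6.5K_p) = 0.98/(2·0.3328) = 1.472, so K_p = 2.168/6.5 = 0.334.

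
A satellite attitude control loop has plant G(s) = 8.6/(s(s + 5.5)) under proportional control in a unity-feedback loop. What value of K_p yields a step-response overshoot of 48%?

K_p = 17

From %OS = 100·exp(−πζ/√(1−ζ²)) = 48%, ζ = −ln(0.48)/√(π²+ln²(0.48)) = 0.2275.
Characteristic equation s² + 5.5s + 8.6K_p = 0 gives ζ = 5.5/(2√(8.6K_p)).
Setting ζ = 0.2275: √(8.6K_p) = 5.5/(2·0.2275) = 12.09, so K_p = 146.1/8.6 = 17.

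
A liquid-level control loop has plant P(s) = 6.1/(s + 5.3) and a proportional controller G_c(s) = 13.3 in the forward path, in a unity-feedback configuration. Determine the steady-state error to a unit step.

The loop is type 0. Static position error constant K_pos = G_c(0)·P(0) = 13.3·1.151 = 15.31.
Steady-state error to a unit step: e_ss = 1/(1+K_pos) = 1/16.31 = 0.0613.

0.0613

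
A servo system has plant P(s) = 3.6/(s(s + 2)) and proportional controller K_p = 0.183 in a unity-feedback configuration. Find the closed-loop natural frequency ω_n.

1 + K_p·P(s) = 0 gives s² + 2s + 0.6588 = 0.
Matching s² + 2ζω_n s + ω_n²: ω_n = √0.6588 = 0.8117 rad/s and 2ζω_n = 2, so ζ = 2/(2·0.8117) = 1.23.

ω_n = 0.812 rad/s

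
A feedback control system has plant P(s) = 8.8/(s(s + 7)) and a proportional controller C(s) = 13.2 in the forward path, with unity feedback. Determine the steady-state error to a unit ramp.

The loop has one pole at the origin (type 1). Velocity error constant K_v = lim_{s→0} s·C(s)P(s) = 13.2·8.8/7 = 16.59.
Steady-state error to a unit ramp: e_ss = 1/K_v = 0.0603.

0.0603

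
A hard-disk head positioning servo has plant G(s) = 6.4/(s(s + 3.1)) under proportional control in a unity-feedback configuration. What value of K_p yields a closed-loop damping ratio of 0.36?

Closed-loop characteristic equation: s² + 3.1s + K_p·6.4 = 0.
So ω_n = √(6.4K_p) and 2ζω_n = 3.1, giving ζ = 3.1/(2√(6.4K_p)).
Setting ζ = 0.36: √(6.4K_p) = 3.1/(2·0.36) = 4.306, so K_p = 18.54/6.4 = 2.9.

K_p = 2.9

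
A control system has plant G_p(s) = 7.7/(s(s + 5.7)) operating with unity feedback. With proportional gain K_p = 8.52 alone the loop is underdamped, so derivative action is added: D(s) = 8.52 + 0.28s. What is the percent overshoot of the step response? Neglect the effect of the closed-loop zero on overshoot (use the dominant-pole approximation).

17.5%

Forward path: (8.52 + 0.28s)·7.7/(s(s+5.7)). The closed-loop characteristic equation is s² + (5.7 + 7.7·0.28)s + 7.7·8.52 = 0.
That is s² + 7.856s + 65.6 = 0, so ω_n = 8.1 rad/s and ζ = 7.856/(2·8.1) = 0.485.
%OS = 100·exp(−πζ/√(1−ζ²)) = 17.5%.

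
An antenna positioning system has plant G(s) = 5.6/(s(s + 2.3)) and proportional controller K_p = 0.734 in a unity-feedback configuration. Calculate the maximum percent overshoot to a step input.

11.5%

From 1 + K_pG(s) = 0: s² + 2.3s + 4.11 = 0 ⇒ ω_n = 2.027, ζ = 0.5672.
%OS = 100·exp(−πζ/√(1−ζ²)) = 100·exp(−π·0.5672/√0.6783) = 11.5%.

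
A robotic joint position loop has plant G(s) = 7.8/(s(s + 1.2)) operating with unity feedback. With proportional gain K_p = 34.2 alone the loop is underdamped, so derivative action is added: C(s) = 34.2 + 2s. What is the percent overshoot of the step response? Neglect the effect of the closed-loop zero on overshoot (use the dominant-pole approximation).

15.2%

Forward path: (34.2 + 2s)·7.8/(s(s+1.2)). The closed-loop characteristic equation is s² + (1.2 + 7.8·2)s + 7.8·34.2 = 0.
That is s² + 16.8s + 266.8 = 0, so ω_n = 16.33 rad/s and ζ = 16.8/(2·16.33) = 0.5143.
%OS = 100·exp(−πζ/√(1−ζ²)) = 15.2%.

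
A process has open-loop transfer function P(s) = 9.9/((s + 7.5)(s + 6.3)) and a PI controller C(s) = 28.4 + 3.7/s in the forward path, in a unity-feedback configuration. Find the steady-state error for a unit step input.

0

The open loop C(s)P(s) has a pole at the origin (type 1), so the static position error constant is infinite and e_ss = 1/(1+∞) = 0.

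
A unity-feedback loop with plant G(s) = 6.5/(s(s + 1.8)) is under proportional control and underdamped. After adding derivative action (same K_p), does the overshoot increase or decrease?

decrease

With PD the characteristic equation becomes s² + (a + K·K_d)s + K·K_p = 0; the damping term grows, ζ rises, overshoot falls.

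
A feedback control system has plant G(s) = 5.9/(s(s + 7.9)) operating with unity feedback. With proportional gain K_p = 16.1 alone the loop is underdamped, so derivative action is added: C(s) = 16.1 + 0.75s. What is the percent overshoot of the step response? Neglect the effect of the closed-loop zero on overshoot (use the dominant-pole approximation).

7.7%

Forward path: (16.1 + 0.75s)·5.9/(s(s+7.9)). The closed-loop characteristic equation is s² + (7.9 + 5.9·0.75)s + 5.9·16.1 = 0.
That is s² + 12.33s + 94.99 = 0, so ω_n = 9.746 rad/s and ζ = 12.33/(2·9.746) = 0.6323.
%OS = 100·exp(−πζ/√(1−ζ²)) = 7.7%.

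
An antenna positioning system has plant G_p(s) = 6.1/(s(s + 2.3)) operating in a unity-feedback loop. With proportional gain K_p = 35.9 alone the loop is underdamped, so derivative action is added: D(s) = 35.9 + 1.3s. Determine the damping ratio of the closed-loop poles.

Forward path: (35.9 + 1.3s)·6.1/(s(s+2.3)). The closed-loop characteristic equation is s² + (2.3 + 6.1·1.3)s + 6.1·35.9 = 0.
That is s² + 10.23s + 219 = 0, so ω_n = 14.8 rad/s and ζ = 10.23/(2·14.8) = 0.3456.

ζ = 0.346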